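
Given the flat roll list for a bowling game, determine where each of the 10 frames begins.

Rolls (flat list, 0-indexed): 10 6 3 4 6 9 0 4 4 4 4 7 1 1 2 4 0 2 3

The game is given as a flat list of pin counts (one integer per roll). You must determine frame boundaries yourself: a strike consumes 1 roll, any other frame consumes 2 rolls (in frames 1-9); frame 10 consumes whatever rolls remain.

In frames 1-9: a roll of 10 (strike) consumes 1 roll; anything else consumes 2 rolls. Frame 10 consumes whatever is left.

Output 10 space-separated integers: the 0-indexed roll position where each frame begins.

Frame 1 starts at roll index 0: roll=10 (strike), consumes 1 roll
Frame 2 starts at roll index 1: rolls=6,3 (sum=9), consumes 2 rolls
Frame 3 starts at roll index 3: rolls=4,6 (sum=10), consumes 2 rolls
Frame 4 starts at roll index 5: rolls=9,0 (sum=9), consumes 2 rolls
Frame 5 starts at roll index 7: rolls=4,4 (sum=8), consumes 2 rolls
Frame 6 starts at roll index 9: rolls=4,4 (sum=8), consumes 2 rolls
Frame 7 starts at roll index 11: rolls=7,1 (sum=8), consumes 2 rolls
Frame 8 starts at roll index 13: rolls=1,2 (sum=3), consumes 2 rolls
Frame 9 starts at roll index 15: rolls=4,0 (sum=4), consumes 2 rolls
Frame 10 starts at roll index 17: 2 remaining rolls

Answer: 0 1 3 5 7 9 11 13 15 17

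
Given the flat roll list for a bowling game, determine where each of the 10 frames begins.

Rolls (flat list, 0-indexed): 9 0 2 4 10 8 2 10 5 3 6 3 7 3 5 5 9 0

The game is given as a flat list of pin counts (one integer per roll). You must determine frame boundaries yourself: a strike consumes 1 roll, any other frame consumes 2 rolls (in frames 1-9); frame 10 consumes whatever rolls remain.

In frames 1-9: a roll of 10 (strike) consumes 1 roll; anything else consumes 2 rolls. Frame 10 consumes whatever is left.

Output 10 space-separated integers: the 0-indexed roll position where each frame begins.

Answer: 0 2 4 5 7 8 10 12 14 16

Derivation:
Frame 1 starts at roll index 0: rolls=9,0 (sum=9), consumes 2 rolls
Frame 2 starts at roll index 2: rolls=2,4 (sum=6), consumes 2 rolls
Frame 3 starts at roll index 4: roll=10 (strike), consumes 1 roll
Frame 4 starts at roll index 5: rolls=8,2 (sum=10), consumes 2 rolls
Frame 5 starts at roll index 7: roll=10 (strike), consumes 1 roll
Frame 6 starts at roll index 8: rolls=5,3 (sum=8), consumes 2 rolls
Frame 7 starts at roll index 10: rolls=6,3 (sum=9), consumes 2 rolls
Frame 8 starts at roll index 12: rolls=7,3 (sum=10), consumes 2 rolls
Frame 9 starts at roll index 14: rolls=5,5 (sum=10), consumes 2 rolls
Frame 10 starts at roll index 16: 2 remaining rolls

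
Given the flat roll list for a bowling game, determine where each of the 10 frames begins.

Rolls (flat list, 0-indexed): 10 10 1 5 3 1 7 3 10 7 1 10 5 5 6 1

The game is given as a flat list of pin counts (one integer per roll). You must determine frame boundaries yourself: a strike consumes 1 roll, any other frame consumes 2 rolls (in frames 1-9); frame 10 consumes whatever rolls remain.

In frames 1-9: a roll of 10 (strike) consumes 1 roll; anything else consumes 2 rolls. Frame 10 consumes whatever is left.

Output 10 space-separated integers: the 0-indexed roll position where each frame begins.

Frame 1 starts at roll index 0: roll=10 (strike), consumes 1 roll
Frame 2 starts at roll index 1: roll=10 (strike), consumes 1 roll
Frame 3 starts at roll index 2: rolls=1,5 (sum=6), consumes 2 rolls
Frame 4 starts at roll index 4: rolls=3,1 (sum=4), consumes 2 rolls
Frame 5 starts at roll index 6: rolls=7,3 (sum=10), consumes 2 rolls
Frame 6 starts at roll index 8: roll=10 (strike), consumes 1 roll
Frame 7 starts at roll index 9: rolls=7,1 (sum=8), consumes 2 rolls
Frame 8 starts at roll index 11: roll=10 (strike), consumes 1 roll
Frame 9 starts at roll index 12: rolls=5,5 (sum=10), consumes 2 rolls
Frame 10 starts at roll index 14: 2 remaining rolls

Answer: 0 1 2 4 6 8 9 11 12 14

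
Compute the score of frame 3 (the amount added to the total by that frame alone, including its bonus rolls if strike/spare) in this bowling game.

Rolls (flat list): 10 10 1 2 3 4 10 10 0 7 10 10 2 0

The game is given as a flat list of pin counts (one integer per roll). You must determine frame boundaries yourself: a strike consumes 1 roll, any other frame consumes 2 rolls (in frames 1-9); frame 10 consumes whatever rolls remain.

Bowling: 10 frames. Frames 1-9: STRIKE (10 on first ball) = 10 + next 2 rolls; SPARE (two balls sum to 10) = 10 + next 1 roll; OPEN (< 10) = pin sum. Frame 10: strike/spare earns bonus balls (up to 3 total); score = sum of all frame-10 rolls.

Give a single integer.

Frame 1: STRIKE. 10 + next two rolls (10+1) = 21. Cumulative: 21
Frame 2: STRIKE. 10 + next two rolls (1+2) = 13. Cumulative: 34
Frame 3: OPEN (1+2=3). Cumulative: 37
Frame 4: OPEN (3+4=7). Cumulative: 44
Frame 5: STRIKE. 10 + next two rolls (10+0) = 20. Cumulative: 64

Answer: 3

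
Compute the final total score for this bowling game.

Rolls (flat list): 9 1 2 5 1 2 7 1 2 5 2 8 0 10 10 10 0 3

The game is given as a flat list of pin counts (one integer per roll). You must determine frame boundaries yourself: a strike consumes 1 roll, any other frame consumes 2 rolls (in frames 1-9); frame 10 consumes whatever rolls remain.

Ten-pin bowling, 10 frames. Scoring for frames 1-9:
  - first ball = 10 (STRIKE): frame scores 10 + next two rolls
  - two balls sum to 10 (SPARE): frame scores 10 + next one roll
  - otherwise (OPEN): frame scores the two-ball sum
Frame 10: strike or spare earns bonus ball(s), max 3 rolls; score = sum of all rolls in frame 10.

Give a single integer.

Answer: 103

Derivation:
Frame 1: SPARE (9+1=10). 10 + next roll (2) = 12. Cumulative: 12
Frame 2: OPEN (2+5=7). Cumulative: 19
Frame 3: OPEN (1+2=3). Cumulative: 22
Frame 4: OPEN (7+1=8). Cumulative: 30
Frame 5: OPEN (2+5=7). Cumulative: 37
Frame 6: SPARE (2+8=10). 10 + next roll (0) = 10. Cumulative: 47
Frame 7: SPARE (0+10=10). 10 + next roll (10) = 20. Cumulative: 67
Frame 8: STRIKE. 10 + next two rolls (10+0) = 20. Cumulative: 87
Frame 9: STRIKE. 10 + next two rolls (0+3) = 13. Cumulative: 100
Frame 10: OPEN. Sum of all frame-10 rolls (0+3) = 3. Cumulative: 103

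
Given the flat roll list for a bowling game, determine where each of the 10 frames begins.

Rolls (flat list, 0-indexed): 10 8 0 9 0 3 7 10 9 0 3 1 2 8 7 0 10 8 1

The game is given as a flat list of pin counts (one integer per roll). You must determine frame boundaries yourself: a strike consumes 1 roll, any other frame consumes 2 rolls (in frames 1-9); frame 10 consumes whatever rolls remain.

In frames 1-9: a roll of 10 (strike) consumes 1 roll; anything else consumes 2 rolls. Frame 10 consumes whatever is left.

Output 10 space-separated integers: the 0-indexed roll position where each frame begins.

Answer: 0 1 3 5 7 8 10 12 14 16

Derivation:
Frame 1 starts at roll index 0: roll=10 (strike), consumes 1 roll
Frame 2 starts at roll index 1: rolls=8,0 (sum=8), consumes 2 rolls
Frame 3 starts at roll index 3: rolls=9,0 (sum=9), consumes 2 rolls
Frame 4 starts at roll index 5: rolls=3,7 (sum=10), consumes 2 rolls
Frame 5 starts at roll index 7: roll=10 (strike), consumes 1 roll
Frame 6 starts at roll index 8: rolls=9,0 (sum=9), consumes 2 rolls
Frame 7 starts at roll index 10: rolls=3,1 (sum=4), consumes 2 rolls
Frame 8 starts at roll index 12: rolls=2,8 (sum=10), consumes 2 rolls
Frame 9 starts at roll index 14: rolls=7,0 (sum=7), consumes 2 rolls
Frame 10 starts at roll index 16: 3 remaining rolls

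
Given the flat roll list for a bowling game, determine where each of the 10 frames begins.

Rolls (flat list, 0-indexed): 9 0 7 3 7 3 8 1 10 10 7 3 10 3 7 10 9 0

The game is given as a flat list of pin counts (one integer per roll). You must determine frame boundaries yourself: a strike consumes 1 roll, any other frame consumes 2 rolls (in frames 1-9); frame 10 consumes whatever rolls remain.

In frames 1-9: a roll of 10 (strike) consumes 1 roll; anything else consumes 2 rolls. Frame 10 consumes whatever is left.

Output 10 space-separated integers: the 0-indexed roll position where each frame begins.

Answer: 0 2 4 6 8 9 10 12 13 15

Derivation:
Frame 1 starts at roll index 0: rolls=9,0 (sum=9), consumes 2 rolls
Frame 2 starts at roll index 2: rolls=7,3 (sum=10), consumes 2 rolls
Frame 3 starts at roll index 4: rolls=7,3 (sum=10), consumes 2 rolls
Frame 4 starts at roll index 6: rolls=8,1 (sum=9), consumes 2 rolls
Frame 5 starts at roll index 8: roll=10 (strike), consumes 1 roll
Frame 6 starts at roll index 9: roll=10 (strike), consumes 1 roll
Frame 7 starts at roll index 10: rolls=7,3 (sum=10), consumes 2 rolls
Frame 8 starts at roll index 12: roll=10 (strike), consumes 1 roll
Frame 9 starts at roll index 13: rolls=3,7 (sum=10), consumes 2 rolls
Frame 10 starts at roll index 15: 3 remaining rolls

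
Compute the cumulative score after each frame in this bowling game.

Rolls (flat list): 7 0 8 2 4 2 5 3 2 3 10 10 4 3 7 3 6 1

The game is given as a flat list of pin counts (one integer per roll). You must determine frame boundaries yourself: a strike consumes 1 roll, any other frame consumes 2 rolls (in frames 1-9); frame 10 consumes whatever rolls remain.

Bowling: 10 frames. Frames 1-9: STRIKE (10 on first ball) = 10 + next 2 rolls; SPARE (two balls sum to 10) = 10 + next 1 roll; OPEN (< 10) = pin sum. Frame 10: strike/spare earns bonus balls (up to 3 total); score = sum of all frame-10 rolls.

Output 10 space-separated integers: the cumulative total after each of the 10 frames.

Answer: 7 21 27 35 40 64 81 88 104 111

Derivation:
Frame 1: OPEN (7+0=7). Cumulative: 7
Frame 2: SPARE (8+2=10). 10 + next roll (4) = 14. Cumulative: 21
Frame 3: OPEN (4+2=6). Cumulative: 27
Frame 4: OPEN (5+3=8). Cumulative: 35
Frame 5: OPEN (2+3=5). Cumulative: 40
Frame 6: STRIKE. 10 + next two rolls (10+4) = 24. Cumulative: 64
Frame 7: STRIKE. 10 + next two rolls (4+3) = 17. Cumulative: 81
Frame 8: OPEN (4+3=7). Cumulative: 88
Frame 9: SPARE (7+3=10). 10 + next roll (6) = 16. Cumulative: 104
Frame 10: OPEN. Sum of all frame-10 rolls (6+1) = 7. Cumulative: 111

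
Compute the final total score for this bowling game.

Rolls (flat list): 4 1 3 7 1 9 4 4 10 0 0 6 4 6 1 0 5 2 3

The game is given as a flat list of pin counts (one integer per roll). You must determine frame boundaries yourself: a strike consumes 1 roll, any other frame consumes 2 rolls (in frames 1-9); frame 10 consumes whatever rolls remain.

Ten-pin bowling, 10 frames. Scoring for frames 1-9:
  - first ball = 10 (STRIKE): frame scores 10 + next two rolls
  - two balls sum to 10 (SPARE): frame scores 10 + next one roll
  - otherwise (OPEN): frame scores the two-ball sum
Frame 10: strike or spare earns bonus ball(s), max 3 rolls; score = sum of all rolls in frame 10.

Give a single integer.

Answer: 81

Derivation:
Frame 1: OPEN (4+1=5). Cumulative: 5
Frame 2: SPARE (3+7=10). 10 + next roll (1) = 11. Cumulative: 16
Frame 3: SPARE (1+9=10). 10 + next roll (4) = 14. Cumulative: 30
Frame 4: OPEN (4+4=8). Cumulative: 38
Frame 5: STRIKE. 10 + next two rolls (0+0) = 10. Cumulative: 48
Frame 6: OPEN (0+0=0). Cumulative: 48
Frame 7: SPARE (6+4=10). 10 + next roll (6) = 16. Cumulative: 64
Frame 8: OPEN (6+1=7). Cumulative: 71
Frame 9: OPEN (0+5=5). Cumulative: 76
Frame 10: OPEN. Sum of all frame-10 rolls (2+3) = 5. Cumulative: 81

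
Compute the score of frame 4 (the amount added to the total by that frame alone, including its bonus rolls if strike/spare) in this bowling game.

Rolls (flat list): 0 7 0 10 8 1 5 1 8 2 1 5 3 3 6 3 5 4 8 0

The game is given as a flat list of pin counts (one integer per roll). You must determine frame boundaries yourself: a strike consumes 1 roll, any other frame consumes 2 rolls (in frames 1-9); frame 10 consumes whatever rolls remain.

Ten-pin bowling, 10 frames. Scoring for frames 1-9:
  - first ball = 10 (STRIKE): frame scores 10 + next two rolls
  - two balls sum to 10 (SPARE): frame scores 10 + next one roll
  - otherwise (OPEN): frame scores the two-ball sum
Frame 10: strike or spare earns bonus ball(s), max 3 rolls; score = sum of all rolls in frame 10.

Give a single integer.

Answer: 6

Derivation:
Frame 1: OPEN (0+7=7). Cumulative: 7
Frame 2: SPARE (0+10=10). 10 + next roll (8) = 18. Cumulative: 25
Frame 3: OPEN (8+1=9). Cumulative: 34
Frame 4: OPEN (5+1=6). Cumulative: 40
Frame 5: SPARE (8+2=10). 10 + next roll (1) = 11. Cumulative: 51
Frame 6: OPEN (1+5=6). Cumulative: 57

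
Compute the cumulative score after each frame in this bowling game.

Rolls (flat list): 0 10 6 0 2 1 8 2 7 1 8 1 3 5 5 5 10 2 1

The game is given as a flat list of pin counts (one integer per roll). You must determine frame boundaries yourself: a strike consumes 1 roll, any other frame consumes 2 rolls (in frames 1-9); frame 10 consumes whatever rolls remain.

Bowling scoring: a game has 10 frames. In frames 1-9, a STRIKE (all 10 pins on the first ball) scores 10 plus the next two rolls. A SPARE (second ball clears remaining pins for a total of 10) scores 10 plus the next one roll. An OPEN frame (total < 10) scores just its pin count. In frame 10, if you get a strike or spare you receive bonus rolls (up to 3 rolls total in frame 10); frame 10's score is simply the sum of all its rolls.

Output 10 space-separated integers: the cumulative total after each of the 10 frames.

Frame 1: SPARE (0+10=10). 10 + next roll (6) = 16. Cumulative: 16
Frame 2: OPEN (6+0=6). Cumulative: 22
Frame 3: OPEN (2+1=3). Cumulative: 25
Frame 4: SPARE (8+2=10). 10 + next roll (7) = 17. Cumulative: 42
Frame 5: OPEN (7+1=8). Cumulative: 50
Frame 6: OPEN (8+1=9). Cumulative: 59
Frame 7: OPEN (3+5=8). Cumulative: 67
Frame 8: SPARE (5+5=10). 10 + next roll (10) = 20. Cumulative: 87
Frame 9: STRIKE. 10 + next two rolls (2+1) = 13. Cumulative: 100
Frame 10: OPEN. Sum of all frame-10 rolls (2+1) = 3. Cumulative: 103

Answer: 16 22 25 42 50 59 67 87 100 103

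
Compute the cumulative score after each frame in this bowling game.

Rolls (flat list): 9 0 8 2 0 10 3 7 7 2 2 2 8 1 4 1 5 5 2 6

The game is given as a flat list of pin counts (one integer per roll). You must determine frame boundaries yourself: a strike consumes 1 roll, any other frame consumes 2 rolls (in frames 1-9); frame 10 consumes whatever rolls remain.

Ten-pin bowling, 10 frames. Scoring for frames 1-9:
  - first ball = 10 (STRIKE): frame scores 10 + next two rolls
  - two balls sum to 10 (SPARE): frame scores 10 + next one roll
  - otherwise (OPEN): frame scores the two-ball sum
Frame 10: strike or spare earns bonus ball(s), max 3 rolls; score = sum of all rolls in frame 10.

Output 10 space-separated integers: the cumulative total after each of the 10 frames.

Answer: 9 19 32 49 58 62 71 76 88 96

Derivation:
Frame 1: OPEN (9+0=9). Cumulative: 9
Frame 2: SPARE (8+2=10). 10 + next roll (0) = 10. Cumulative: 19
Frame 3: SPARE (0+10=10). 10 + next roll (3) = 13. Cumulative: 32
Frame 4: SPARE (3+7=10). 10 + next roll (7) = 17. Cumulative: 49
Frame 5: OPEN (7+2=9). Cumulative: 58
Frame 6: OPEN (2+2=4). Cumulative: 62
Frame 7: OPEN (8+1=9). Cumulative: 71
Frame 8: OPEN (4+1=5). Cumulative: 76
Frame 9: SPARE (5+5=10). 10 + next roll (2) = 12. Cumulative: 88
Frame 10: OPEN. Sum of all frame-10 rolls (2+6) = 8. Cumulative: 96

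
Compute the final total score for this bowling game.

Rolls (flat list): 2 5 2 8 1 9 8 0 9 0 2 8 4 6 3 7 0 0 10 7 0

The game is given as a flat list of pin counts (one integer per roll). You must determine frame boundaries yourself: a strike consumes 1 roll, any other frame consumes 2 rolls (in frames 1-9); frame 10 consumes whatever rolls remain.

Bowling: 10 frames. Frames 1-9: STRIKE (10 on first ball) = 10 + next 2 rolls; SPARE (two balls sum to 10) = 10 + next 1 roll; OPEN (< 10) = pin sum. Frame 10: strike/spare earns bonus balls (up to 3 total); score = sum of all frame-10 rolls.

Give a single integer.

Frame 1: OPEN (2+5=7). Cumulative: 7
Frame 2: SPARE (2+8=10). 10 + next roll (1) = 11. Cumulative: 18
Frame 3: SPARE (1+9=10). 10 + next roll (8) = 18. Cumulative: 36
Frame 4: OPEN (8+0=8). Cumulative: 44
Frame 5: OPEN (9+0=9). Cumulative: 53
Frame 6: SPARE (2+8=10). 10 + next roll (4) = 14. Cumulative: 67
Frame 7: SPARE (4+6=10). 10 + next roll (3) = 13. Cumulative: 80
Frame 8: SPARE (3+7=10). 10 + next roll (0) = 10. Cumulative: 90
Frame 9: OPEN (0+0=0). Cumulative: 90
Frame 10: STRIKE. Sum of all frame-10 rolls (10+7+0) = 17. Cumulative: 107

Answer: 107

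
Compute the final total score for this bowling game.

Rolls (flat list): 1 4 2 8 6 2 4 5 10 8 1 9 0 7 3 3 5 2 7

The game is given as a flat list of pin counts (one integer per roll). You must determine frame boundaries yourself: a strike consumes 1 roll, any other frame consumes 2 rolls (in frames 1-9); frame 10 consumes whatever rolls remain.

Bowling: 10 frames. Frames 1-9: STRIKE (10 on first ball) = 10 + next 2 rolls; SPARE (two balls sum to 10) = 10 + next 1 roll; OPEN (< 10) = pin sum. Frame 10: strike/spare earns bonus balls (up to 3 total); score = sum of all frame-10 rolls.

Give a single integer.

Answer: 105

Derivation:
Frame 1: OPEN (1+4=5). Cumulative: 5
Frame 2: SPARE (2+8=10). 10 + next roll (6) = 16. Cumulative: 21
Frame 3: OPEN (6+2=8). Cumulative: 29
Frame 4: OPEN (4+5=9). Cumulative: 38
Frame 5: STRIKE. 10 + next two rolls (8+1) = 19. Cumulative: 57
Frame 6: OPEN (8+1=9). Cumulative: 66
Frame 7: OPEN (9+0=9). Cumulative: 75
Frame 8: SPARE (7+3=10). 10 + next roll (3) = 13. Cumulative: 88
Frame 9: OPEN (3+5=8). Cumulative: 96
Frame 10: OPEN. Sum of all frame-10 rolls (2+7) = 9. Cumulative: 105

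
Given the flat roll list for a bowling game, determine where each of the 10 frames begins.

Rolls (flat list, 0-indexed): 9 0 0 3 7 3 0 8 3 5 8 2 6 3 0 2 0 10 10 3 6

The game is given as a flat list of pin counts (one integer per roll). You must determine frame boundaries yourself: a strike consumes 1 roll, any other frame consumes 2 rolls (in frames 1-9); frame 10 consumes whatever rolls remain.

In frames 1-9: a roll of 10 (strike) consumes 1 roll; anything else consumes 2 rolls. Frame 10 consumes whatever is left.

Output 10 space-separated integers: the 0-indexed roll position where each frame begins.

Frame 1 starts at roll index 0: rolls=9,0 (sum=9), consumes 2 rolls
Frame 2 starts at roll index 2: rolls=0,3 (sum=3), consumes 2 rolls
Frame 3 starts at roll index 4: rolls=7,3 (sum=10), consumes 2 rolls
Frame 4 starts at roll index 6: rolls=0,8 (sum=8), consumes 2 rolls
Frame 5 starts at roll index 8: rolls=3,5 (sum=8), consumes 2 rolls
Frame 6 starts at roll index 10: rolls=8,2 (sum=10), consumes 2 rolls
Frame 7 starts at roll index 12: rolls=6,3 (sum=9), consumes 2 rolls
Frame 8 starts at roll index 14: rolls=0,2 (sum=2), consumes 2 rolls
Frame 9 starts at roll index 16: rolls=0,10 (sum=10), consumes 2 rolls
Frame 10 starts at roll index 18: 3 remaining rolls

Answer: 0 2 4 6 8 10 12 14 16 18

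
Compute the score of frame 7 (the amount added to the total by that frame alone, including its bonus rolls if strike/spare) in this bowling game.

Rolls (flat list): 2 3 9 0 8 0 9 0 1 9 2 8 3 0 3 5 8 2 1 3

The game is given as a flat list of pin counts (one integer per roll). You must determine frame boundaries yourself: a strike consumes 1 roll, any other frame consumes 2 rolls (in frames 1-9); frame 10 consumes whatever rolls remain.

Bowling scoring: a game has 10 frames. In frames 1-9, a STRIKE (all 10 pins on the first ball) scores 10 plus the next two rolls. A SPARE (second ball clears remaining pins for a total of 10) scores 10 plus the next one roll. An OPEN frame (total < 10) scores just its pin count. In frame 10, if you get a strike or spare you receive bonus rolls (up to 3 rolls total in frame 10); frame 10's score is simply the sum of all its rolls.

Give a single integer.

Frame 1: OPEN (2+3=5). Cumulative: 5
Frame 2: OPEN (9+0=9). Cumulative: 14
Frame 3: OPEN (8+0=8). Cumulative: 22
Frame 4: OPEN (9+0=9). Cumulative: 31
Frame 5: SPARE (1+9=10). 10 + next roll (2) = 12. Cumulative: 43
Frame 6: SPARE (2+8=10). 10 + next roll (3) = 13. Cumulative: 56
Frame 7: OPEN (3+0=3). Cumulative: 59
Frame 8: OPEN (3+5=8). Cumulative: 67
Frame 9: SPARE (8+2=10). 10 + next roll (1) = 11. Cumulative: 78

Answer: 3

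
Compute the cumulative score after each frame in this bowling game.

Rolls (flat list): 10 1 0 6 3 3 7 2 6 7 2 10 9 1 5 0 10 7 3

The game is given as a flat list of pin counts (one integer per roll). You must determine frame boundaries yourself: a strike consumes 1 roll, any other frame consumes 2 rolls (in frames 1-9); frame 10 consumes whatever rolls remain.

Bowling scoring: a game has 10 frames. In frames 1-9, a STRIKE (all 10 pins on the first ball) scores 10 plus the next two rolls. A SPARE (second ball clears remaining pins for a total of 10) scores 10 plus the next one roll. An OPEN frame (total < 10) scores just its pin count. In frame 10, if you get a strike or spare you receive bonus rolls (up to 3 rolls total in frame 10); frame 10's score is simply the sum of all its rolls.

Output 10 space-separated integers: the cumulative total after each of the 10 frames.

Answer: 11 12 21 33 41 50 70 85 90 110

Derivation:
Frame 1: STRIKE. 10 + next two rolls (1+0) = 11. Cumulative: 11
Frame 2: OPEN (1+0=1). Cumulative: 12
Frame 3: OPEN (6+3=9). Cumulative: 21
Frame 4: SPARE (3+7=10). 10 + next roll (2) = 12. Cumulative: 33
Frame 5: OPEN (2+6=8). Cumulative: 41
Frame 6: OPEN (7+2=9). Cumulative: 50
Frame 7: STRIKE. 10 + next two rolls (9+1) = 20. Cumulative: 70
Frame 8: SPARE (9+1=10). 10 + next roll (5) = 15. Cumulative: 85
Frame 9: OPEN (5+0=5). Cumulative: 90
Frame 10: STRIKE. Sum of all frame-10 rolls (10+7+3) = 20. Cumulative: 110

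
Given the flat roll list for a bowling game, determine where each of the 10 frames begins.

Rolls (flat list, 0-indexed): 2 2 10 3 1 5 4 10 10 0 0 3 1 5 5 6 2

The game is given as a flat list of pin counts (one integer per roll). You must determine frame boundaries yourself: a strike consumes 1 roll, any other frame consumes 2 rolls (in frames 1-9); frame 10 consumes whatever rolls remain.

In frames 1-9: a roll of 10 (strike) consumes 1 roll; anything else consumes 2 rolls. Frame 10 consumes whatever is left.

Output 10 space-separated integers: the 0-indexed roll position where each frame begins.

Frame 1 starts at roll index 0: rolls=2,2 (sum=4), consumes 2 rolls
Frame 2 starts at roll index 2: roll=10 (strike), consumes 1 roll
Frame 3 starts at roll index 3: rolls=3,1 (sum=4), consumes 2 rolls
Frame 4 starts at roll index 5: rolls=5,4 (sum=9), consumes 2 rolls
Frame 5 starts at roll index 7: roll=10 (strike), consumes 1 roll
Frame 6 starts at roll index 8: roll=10 (strike), consumes 1 roll
Frame 7 starts at roll index 9: rolls=0,0 (sum=0), consumes 2 rolls
Frame 8 starts at roll index 11: rolls=3,1 (sum=4), consumes 2 rolls
Frame 9 starts at roll index 13: rolls=5,5 (sum=10), consumes 2 rolls
Frame 10 starts at roll index 15: 2 remaining rolls

Answer: 0 2 3 5 7 8 9 11 13 15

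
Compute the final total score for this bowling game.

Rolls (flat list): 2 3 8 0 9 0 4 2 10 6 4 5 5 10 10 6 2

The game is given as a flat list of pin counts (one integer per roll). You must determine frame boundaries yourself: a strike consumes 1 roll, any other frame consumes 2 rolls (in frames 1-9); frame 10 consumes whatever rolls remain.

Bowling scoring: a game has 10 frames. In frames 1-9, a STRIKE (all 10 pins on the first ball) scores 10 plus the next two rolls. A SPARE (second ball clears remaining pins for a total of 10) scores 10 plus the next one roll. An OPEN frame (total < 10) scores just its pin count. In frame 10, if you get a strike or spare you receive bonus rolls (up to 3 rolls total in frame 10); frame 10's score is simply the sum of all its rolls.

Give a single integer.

Answer: 135

Derivation:
Frame 1: OPEN (2+3=5). Cumulative: 5
Frame 2: OPEN (8+0=8). Cumulative: 13
Frame 3: OPEN (9+0=9). Cumulative: 22
Frame 4: OPEN (4+2=6). Cumulative: 28
Frame 5: STRIKE. 10 + next two rolls (6+4) = 20. Cumulative: 48
Frame 6: SPARE (6+4=10). 10 + next roll (5) = 15. Cumulative: 63
Frame 7: SPARE (5+5=10). 10 + next roll (10) = 20. Cumulative: 83
Frame 8: STRIKE. 10 + next two rolls (10+6) = 26. Cumulative: 109
Frame 9: STRIKE. 10 + next two rolls (6+2) = 18. Cumulative: 127
Frame 10: OPEN. Sum of all frame-10 rolls (6+2) = 8. Cumulative: 135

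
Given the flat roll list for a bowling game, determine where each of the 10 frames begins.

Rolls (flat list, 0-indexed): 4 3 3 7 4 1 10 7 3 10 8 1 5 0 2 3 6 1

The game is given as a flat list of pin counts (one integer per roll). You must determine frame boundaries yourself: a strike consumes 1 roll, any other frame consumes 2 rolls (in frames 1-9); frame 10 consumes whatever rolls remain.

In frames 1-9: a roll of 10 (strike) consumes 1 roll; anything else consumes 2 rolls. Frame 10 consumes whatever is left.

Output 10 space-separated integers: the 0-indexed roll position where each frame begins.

Answer: 0 2 4 6 7 9 10 12 14 16

Derivation:
Frame 1 starts at roll index 0: rolls=4,3 (sum=7), consumes 2 rolls
Frame 2 starts at roll index 2: rolls=3,7 (sum=10), consumes 2 rolls
Frame 3 starts at roll index 4: rolls=4,1 (sum=5), consumes 2 rolls
Frame 4 starts at roll index 6: roll=10 (strike), consumes 1 roll
Frame 5 starts at roll index 7: rolls=7,3 (sum=10), consumes 2 rolls
Frame 6 starts at roll index 9: roll=10 (strike), consumes 1 roll
Frame 7 starts at roll index 10: rolls=8,1 (sum=9), consumes 2 rolls
Frame 8 starts at roll index 12: rolls=5,0 (sum=5), consumes 2 rolls
Frame 9 starts at roll index 14: rolls=2,3 (sum=5), consumes 2 rolls
Frame 10 starts at roll index 16: 2 remaining rolls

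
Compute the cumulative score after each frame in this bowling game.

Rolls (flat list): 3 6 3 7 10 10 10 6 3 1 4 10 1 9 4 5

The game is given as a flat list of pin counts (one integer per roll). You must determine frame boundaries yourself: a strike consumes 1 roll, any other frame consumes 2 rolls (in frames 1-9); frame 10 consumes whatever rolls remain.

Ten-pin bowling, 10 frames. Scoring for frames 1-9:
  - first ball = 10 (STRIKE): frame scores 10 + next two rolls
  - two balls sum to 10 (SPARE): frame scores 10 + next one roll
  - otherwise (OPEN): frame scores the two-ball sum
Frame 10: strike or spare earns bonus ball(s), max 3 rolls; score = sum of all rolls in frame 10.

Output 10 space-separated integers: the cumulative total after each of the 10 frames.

Answer: 9 29 59 85 104 113 118 138 152 161

Derivation:
Frame 1: OPEN (3+6=9). Cumulative: 9
Frame 2: SPARE (3+7=10). 10 + next roll (10) = 20. Cumulative: 29
Frame 3: STRIKE. 10 + next two rolls (10+10) = 30. Cumulative: 59
Frame 4: STRIKE. 10 + next two rolls (10+6) = 26. Cumulative: 85
Frame 5: STRIKE. 10 + next two rolls (6+3) = 19. Cumulative: 104
Frame 6: OPEN (6+3=9). Cumulative: 113
Frame 7: OPEN (1+4=5). Cumulative: 118
Frame 8: STRIKE. 10 + next two rolls (1+9) = 20. Cumulative: 138
Frame 9: SPARE (1+9=10). 10 + next roll (4) = 14. Cumulative: 152
Frame 10: OPEN. Sum of all frame-10 rolls (4+5) = 9. Cumulative: 161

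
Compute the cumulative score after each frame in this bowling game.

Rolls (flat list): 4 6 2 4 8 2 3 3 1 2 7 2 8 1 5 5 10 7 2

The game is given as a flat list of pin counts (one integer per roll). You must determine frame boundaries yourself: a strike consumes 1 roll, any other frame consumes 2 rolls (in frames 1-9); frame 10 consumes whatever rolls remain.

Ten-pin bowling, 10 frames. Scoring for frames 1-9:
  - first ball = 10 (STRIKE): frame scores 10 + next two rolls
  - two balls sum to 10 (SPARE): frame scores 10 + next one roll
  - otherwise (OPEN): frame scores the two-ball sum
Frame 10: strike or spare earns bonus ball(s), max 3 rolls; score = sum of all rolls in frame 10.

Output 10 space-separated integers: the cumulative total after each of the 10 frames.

Frame 1: SPARE (4+6=10). 10 + next roll (2) = 12. Cumulative: 12
Frame 2: OPEN (2+4=6). Cumulative: 18
Frame 3: SPARE (8+2=10). 10 + next roll (3) = 13. Cumulative: 31
Frame 4: OPEN (3+3=6). Cumulative: 37
Frame 5: OPEN (1+2=3). Cumulative: 40
Frame 6: OPEN (7+2=9). Cumulative: 49
Frame 7: OPEN (8+1=9). Cumulative: 58
Frame 8: SPARE (5+5=10). 10 + next roll (10) = 20. Cumulative: 78
Frame 9: STRIKE. 10 + next two rolls (7+2) = 19. Cumulative: 97
Frame 10: OPEN. Sum of all frame-10 rolls (7+2) = 9. Cumulative: 106

Answer: 12 18 31 37 40 49 58 78 97 106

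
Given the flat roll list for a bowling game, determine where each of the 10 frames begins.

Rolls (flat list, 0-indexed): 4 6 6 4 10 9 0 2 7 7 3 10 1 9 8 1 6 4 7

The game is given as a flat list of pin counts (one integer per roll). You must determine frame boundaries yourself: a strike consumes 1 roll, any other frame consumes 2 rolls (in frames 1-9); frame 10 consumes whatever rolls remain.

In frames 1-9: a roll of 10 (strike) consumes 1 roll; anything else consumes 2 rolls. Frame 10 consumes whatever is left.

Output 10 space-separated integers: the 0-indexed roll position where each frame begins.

Frame 1 starts at roll index 0: rolls=4,6 (sum=10), consumes 2 rolls
Frame 2 starts at roll index 2: rolls=6,4 (sum=10), consumes 2 rolls
Frame 3 starts at roll index 4: roll=10 (strike), consumes 1 roll
Frame 4 starts at roll index 5: rolls=9,0 (sum=9), consumes 2 rolls
Frame 5 starts at roll index 7: rolls=2,7 (sum=9), consumes 2 rolls
Frame 6 starts at roll index 9: rolls=7,3 (sum=10), consumes 2 rolls
Frame 7 starts at roll index 11: roll=10 (strike), consumes 1 roll
Frame 8 starts at roll index 12: rolls=1,9 (sum=10), consumes 2 rolls
Frame 9 starts at roll index 14: rolls=8,1 (sum=9), consumes 2 rolls
Frame 10 starts at roll index 16: 3 remaining rolls

Answer: 0 2 4 5 7 9 11 12 14 16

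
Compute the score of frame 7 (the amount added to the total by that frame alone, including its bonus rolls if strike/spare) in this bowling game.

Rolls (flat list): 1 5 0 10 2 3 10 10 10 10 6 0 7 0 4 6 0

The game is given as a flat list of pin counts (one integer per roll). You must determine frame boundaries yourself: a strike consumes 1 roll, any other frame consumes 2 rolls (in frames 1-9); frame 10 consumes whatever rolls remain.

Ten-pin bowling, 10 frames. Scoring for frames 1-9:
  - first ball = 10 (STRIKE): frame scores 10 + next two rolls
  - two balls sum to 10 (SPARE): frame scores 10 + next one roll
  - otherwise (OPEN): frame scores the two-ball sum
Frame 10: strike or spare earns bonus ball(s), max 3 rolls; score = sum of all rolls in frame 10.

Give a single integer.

Answer: 16

Derivation:
Frame 1: OPEN (1+5=6). Cumulative: 6
Frame 2: SPARE (0+10=10). 10 + next roll (2) = 12. Cumulative: 18
Frame 3: OPEN (2+3=5). Cumulative: 23
Frame 4: STRIKE. 10 + next two rolls (10+10) = 30. Cumulative: 53
Frame 5: STRIKE. 10 + next two rolls (10+10) = 30. Cumulative: 83
Frame 6: STRIKE. 10 + next two rolls (10+6) = 26. Cumulative: 109
Frame 7: STRIKE. 10 + next two rolls (6+0) = 16. Cumulative: 125
Frame 8: OPEN (6+0=6). Cumulative: 131
Frame 9: OPEN (7+0=7). Cumulative: 138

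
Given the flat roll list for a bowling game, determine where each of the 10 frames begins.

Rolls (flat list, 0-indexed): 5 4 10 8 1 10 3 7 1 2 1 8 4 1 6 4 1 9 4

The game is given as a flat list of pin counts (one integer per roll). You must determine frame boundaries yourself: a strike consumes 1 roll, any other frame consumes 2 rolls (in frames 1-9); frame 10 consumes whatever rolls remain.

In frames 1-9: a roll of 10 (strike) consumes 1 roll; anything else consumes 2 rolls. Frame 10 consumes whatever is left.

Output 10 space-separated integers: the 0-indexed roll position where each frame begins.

Answer: 0 2 3 5 6 8 10 12 14 16

Derivation:
Frame 1 starts at roll index 0: rolls=5,4 (sum=9), consumes 2 rolls
Frame 2 starts at roll index 2: roll=10 (strike), consumes 1 roll
Frame 3 starts at roll index 3: rolls=8,1 (sum=9), consumes 2 rolls
Frame 4 starts at roll index 5: roll=10 (strike), consumes 1 roll
Frame 5 starts at roll index 6: rolls=3,7 (sum=10), consumes 2 rolls
Frame 6 starts at roll index 8: rolls=1,2 (sum=3), consumes 2 rolls
Frame 7 starts at roll index 10: rolls=1,8 (sum=9), consumes 2 rolls
Frame 8 starts at roll index 12: rolls=4,1 (sum=5), consumes 2 rolls
Frame 9 starts at roll index 14: rolls=6,4 (sum=10), consumes 2 rolls
Frame 10 starts at roll index 16: 3 remaining rolls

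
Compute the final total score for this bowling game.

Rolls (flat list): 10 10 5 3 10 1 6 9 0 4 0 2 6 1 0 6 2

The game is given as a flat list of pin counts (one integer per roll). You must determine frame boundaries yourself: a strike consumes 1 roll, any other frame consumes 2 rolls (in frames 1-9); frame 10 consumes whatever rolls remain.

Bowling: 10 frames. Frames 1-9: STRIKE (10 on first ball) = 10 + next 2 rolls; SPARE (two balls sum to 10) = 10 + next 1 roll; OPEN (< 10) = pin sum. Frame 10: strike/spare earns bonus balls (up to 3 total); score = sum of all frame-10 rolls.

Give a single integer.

Frame 1: STRIKE. 10 + next two rolls (10+5) = 25. Cumulative: 25
Frame 2: STRIKE. 10 + next two rolls (5+3) = 18. Cumulative: 43
Frame 3: OPEN (5+3=8). Cumulative: 51
Frame 4: STRIKE. 10 + next two rolls (1+6) = 17. Cumulative: 68
Frame 5: OPEN (1+6=7). Cumulative: 75
Frame 6: OPEN (9+0=9). Cumulative: 84
Frame 7: OPEN (4+0=4). Cumulative: 88
Frame 8: OPEN (2+6=8). Cumulative: 96
Frame 9: OPEN (1+0=1). Cumulative: 97
Frame 10: OPEN. Sum of all frame-10 rolls (6+2) = 8. Cumulative: 105

Answer: 105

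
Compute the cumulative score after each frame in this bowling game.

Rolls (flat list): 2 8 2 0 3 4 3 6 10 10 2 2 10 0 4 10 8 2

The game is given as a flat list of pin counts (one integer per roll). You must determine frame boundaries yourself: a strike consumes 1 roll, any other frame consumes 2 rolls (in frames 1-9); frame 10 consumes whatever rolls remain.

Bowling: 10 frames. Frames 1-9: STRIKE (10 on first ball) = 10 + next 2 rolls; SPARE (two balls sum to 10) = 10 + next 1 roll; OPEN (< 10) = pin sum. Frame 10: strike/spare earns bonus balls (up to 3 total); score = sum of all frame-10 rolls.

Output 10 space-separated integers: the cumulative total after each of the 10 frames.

Answer: 12 14 21 30 52 66 70 84 88 108

Derivation:
Frame 1: SPARE (2+8=10). 10 + next roll (2) = 12. Cumulative: 12
Frame 2: OPEN (2+0=2). Cumulative: 14
Frame 3: OPEN (3+4=7). Cumulative: 21
Frame 4: OPEN (3+6=9). Cumulative: 30
Frame 5: STRIKE. 10 + next two rolls (10+2) = 22. Cumulative: 52
Frame 6: STRIKE. 10 + next two rolls (2+2) = 14. Cumulative: 66
Frame 7: OPEN (2+2=4). Cumulative: 70
Frame 8: STRIKE. 10 + next two rolls (0+4) = 14. Cumulative: 84
Frame 9: OPEN (0+4=4). Cumulative: 88
Frame 10: STRIKE. Sum of all frame-10 rolls (10+8+2) = 20. Cumulative: 108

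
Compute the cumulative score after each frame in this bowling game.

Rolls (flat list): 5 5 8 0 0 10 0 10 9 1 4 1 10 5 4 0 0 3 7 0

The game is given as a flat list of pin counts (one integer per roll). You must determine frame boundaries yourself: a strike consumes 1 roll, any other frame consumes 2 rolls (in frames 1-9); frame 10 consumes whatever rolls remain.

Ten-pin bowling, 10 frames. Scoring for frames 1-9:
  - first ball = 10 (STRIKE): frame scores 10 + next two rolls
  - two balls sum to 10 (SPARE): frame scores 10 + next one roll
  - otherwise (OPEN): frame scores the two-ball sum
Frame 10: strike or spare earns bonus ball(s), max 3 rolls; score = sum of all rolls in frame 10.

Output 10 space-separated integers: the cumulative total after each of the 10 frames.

Answer: 18 26 36 55 69 74 93 102 102 112

Derivation:
Frame 1: SPARE (5+5=10). 10 + next roll (8) = 18. Cumulative: 18
Frame 2: OPEN (8+0=8). Cumulative: 26
Frame 3: SPARE (0+10=10). 10 + next roll (0) = 10. Cumulative: 36
Frame 4: SPARE (0+10=10). 10 + next roll (9) = 19. Cumulative: 55
Frame 5: SPARE (9+1=10). 10 + next roll (4) = 14. Cumulative: 69
Frame 6: OPEN (4+1=5). Cumulative: 74
Frame 7: STRIKE. 10 + next two rolls (5+4) = 19. Cumulative: 93
Frame 8: OPEN (5+4=9). Cumulative: 102
Frame 9: OPEN (0+0=0). Cumulative: 102
Frame 10: SPARE. Sum of all frame-10 rolls (3+7+0) = 10. Cumulative: 112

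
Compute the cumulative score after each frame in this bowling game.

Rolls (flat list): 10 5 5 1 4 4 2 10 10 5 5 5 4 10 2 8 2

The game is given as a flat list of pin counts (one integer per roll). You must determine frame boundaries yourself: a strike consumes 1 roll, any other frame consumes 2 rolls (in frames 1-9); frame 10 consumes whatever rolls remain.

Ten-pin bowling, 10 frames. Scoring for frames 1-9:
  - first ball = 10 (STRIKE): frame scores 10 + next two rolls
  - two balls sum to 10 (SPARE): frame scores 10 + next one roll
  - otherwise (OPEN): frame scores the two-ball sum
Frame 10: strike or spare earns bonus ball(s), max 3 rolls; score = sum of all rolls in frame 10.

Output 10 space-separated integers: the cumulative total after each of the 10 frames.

Answer: 20 31 36 42 67 87 102 111 131 143

Derivation:
Frame 1: STRIKE. 10 + next two rolls (5+5) = 20. Cumulative: 20
Frame 2: SPARE (5+5=10). 10 + next roll (1) = 11. Cumulative: 31
Frame 3: OPEN (1+4=5). Cumulative: 36
Frame 4: OPEN (4+2=6). Cumulative: 42
Frame 5: STRIKE. 10 + next two rolls (10+5) = 25. Cumulative: 67
Frame 6: STRIKE. 10 + next two rolls (5+5) = 20. Cumulative: 87
Frame 7: SPARE (5+5=10). 10 + next roll (5) = 15. Cumulative: 102
Frame 8: OPEN (5+4=9). Cumulative: 111
Frame 9: STRIKE. 10 + next two rolls (2+8) = 20. Cumulative: 131
Frame 10: SPARE. Sum of all frame-10 rolls (2+8+2) = 12. Cumulative: 143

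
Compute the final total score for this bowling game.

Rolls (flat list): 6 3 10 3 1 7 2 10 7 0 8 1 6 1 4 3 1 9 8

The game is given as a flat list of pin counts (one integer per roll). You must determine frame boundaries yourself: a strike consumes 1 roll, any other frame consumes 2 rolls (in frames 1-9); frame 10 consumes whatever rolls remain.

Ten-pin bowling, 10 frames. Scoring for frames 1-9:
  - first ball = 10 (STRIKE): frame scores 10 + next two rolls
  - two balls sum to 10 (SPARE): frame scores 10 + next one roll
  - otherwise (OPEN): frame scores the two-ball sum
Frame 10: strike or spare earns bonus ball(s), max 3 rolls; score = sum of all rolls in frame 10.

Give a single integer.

Answer: 101

Derivation:
Frame 1: OPEN (6+3=9). Cumulative: 9
Frame 2: STRIKE. 10 + next two rolls (3+1) = 14. Cumulative: 23
Frame 3: OPEN (3+1=4). Cumulative: 27
Frame 4: OPEN (7+2=9). Cumulative: 36
Frame 5: STRIKE. 10 + next two rolls (7+0) = 17. Cumulative: 53
Frame 6: OPEN (7+0=7). Cumulative: 60
Frame 7: OPEN (8+1=9). Cumulative: 69
Frame 8: OPEN (6+1=7). Cumulative: 76
Frame 9: OPEN (4+3=7). Cumulative: 83
Frame 10: SPARE. Sum of all frame-10 rolls (1+9+8) = 18. Cumulative: 101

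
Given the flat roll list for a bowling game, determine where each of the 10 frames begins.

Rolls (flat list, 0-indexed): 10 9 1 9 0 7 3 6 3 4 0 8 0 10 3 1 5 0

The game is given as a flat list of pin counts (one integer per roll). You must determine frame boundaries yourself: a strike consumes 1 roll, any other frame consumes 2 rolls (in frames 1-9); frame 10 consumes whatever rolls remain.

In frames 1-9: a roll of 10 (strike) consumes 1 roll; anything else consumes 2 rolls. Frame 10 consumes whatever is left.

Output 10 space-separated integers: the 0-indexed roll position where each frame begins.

Answer: 0 1 3 5 7 9 11 13 14 16

Derivation:
Frame 1 starts at roll index 0: roll=10 (strike), consumes 1 roll
Frame 2 starts at roll index 1: rolls=9,1 (sum=10), consumes 2 rolls
Frame 3 starts at roll index 3: rolls=9,0 (sum=9), consumes 2 rolls
Frame 4 starts at roll index 5: rolls=7,3 (sum=10), consumes 2 rolls
Frame 5 starts at roll index 7: rolls=6,3 (sum=9), consumes 2 rolls
Frame 6 starts at roll index 9: rolls=4,0 (sum=4), consumes 2 rolls
Frame 7 starts at roll index 11: rolls=8,0 (sum=8), consumes 2 rolls
Frame 8 starts at roll index 13: roll=10 (strike), consumes 1 roll
Frame 9 starts at roll index 14: rolls=3,1 (sum=4), consumes 2 rolls
Frame 10 starts at roll index 16: 2 remaining rolls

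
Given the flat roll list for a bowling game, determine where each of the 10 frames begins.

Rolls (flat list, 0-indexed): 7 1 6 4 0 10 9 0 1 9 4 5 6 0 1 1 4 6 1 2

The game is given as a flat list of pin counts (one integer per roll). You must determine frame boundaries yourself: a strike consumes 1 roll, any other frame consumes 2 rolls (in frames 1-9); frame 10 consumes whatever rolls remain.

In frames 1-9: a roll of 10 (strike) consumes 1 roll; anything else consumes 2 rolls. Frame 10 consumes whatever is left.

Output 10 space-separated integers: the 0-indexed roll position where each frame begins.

Frame 1 starts at roll index 0: rolls=7,1 (sum=8), consumes 2 rolls
Frame 2 starts at roll index 2: rolls=6,4 (sum=10), consumes 2 rolls
Frame 3 starts at roll index 4: rolls=0,10 (sum=10), consumes 2 rolls
Frame 4 starts at roll index 6: rolls=9,0 (sum=9), consumes 2 rolls
Frame 5 starts at roll index 8: rolls=1,9 (sum=10), consumes 2 rolls
Frame 6 starts at roll index 10: rolls=4,5 (sum=9), consumes 2 rolls
Frame 7 starts at roll index 12: rolls=6,0 (sum=6), consumes 2 rolls
Frame 8 starts at roll index 14: rolls=1,1 (sum=2), consumes 2 rolls
Frame 9 starts at roll index 16: rolls=4,6 (sum=10), consumes 2 rolls
Frame 10 starts at roll index 18: 2 remaining rolls

Answer: 0 2 4 6 8 10 12 14 16 18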